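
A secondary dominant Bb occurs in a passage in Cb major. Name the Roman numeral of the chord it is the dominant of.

The chord is a major triad on Bb.
A dominant resolves down a perfect fifth: Bb → Eb. In Cb major, Eb is scale degree 3, i.e. iii.

iii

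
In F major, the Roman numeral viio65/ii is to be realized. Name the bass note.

A

The applied chord viio65/ii is rooted on F#: F#-A-C-Eb.
The figure 65 means first inversion — the third is in the bass.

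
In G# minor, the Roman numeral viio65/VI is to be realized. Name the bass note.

The applied chord viio65/VI is rooted on D#: D#-F#-A-C.
The figure 65 means first inversion — the third is in the bass.

F#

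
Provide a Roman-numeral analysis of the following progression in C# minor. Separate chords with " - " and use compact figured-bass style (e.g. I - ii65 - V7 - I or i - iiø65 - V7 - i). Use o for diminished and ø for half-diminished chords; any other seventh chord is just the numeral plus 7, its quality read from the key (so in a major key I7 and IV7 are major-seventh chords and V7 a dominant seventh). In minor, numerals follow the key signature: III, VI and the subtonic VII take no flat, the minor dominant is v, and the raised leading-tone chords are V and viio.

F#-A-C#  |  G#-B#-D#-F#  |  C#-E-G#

iv - V7 - i

F#-A-C# has root F#, degree 4 in C# minor, so iv.
G#-B#-D#-F#: dominant seventh chord on G# = scale degree 5 → V7.
C#-E-G# has root C#, degree 1 in C# minor, so i.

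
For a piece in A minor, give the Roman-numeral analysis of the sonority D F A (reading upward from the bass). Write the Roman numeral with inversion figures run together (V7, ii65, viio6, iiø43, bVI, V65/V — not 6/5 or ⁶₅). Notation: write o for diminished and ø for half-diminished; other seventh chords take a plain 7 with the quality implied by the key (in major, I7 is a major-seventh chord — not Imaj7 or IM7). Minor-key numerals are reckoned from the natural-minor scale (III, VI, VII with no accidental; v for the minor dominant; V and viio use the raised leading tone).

The pitches D-F-A form a minor triad rooted on D.
In A minor, D is the subdominant; the diatonic minor triad there is iv.

iv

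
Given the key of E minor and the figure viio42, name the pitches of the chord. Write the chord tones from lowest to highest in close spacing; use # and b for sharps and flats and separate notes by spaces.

C D# F# A

In E minor, the leading-tone chord is built on the raised seventh degree, D#.
That chord is spelled D#-F#-A-C.
With the 42 figure the chord is in third inversion; from the bass C upward in close position it reads C-D#-F#-A.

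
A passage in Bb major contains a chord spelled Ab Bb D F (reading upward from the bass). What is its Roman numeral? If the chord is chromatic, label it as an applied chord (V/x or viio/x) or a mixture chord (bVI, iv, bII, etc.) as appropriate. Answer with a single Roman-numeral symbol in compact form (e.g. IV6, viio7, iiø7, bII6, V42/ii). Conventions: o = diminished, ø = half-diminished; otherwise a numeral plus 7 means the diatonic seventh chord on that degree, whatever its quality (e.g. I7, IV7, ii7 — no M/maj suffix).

Stacked in thirds the chord is Bb-D-F-Ab: a dominant seventh chord on Bb.
Bb is not a diatonic chord root with this quality in Bb major, but it lies a perfect fifth above Eb (IV), so the chord functions as an applied dominant of IV.
With Ab in the bass the chord is in third inversion, so the figured bass is 42.

V42/IV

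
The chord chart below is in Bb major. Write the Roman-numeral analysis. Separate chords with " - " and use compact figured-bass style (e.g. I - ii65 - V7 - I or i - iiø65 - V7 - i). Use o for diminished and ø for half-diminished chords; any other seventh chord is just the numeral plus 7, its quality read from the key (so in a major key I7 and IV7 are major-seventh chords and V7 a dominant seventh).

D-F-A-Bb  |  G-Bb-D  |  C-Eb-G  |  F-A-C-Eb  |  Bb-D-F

I65 - vi - ii - V7 - I

D-F-A-Bb has root Bb, degree 1 in Bb major, so I65.
G-Bb-D: root G is the submediant; minor triad there is vi.
C-Eb-G: root C is the supertonic; minor triad there is ii.
F-A-C-Eb has root F, degree 5 in Bb major, so V7.
Bb-D-F: root Bb is the tonic; major triad there is I.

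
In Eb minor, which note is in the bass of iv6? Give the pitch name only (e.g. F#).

Cb

iv in Eb minor has root Ab; the chord is Ab-Cb-Eb.
The figure 6 means first inversion — the third is in the bass.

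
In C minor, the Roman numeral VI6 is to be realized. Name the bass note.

C

VI in C minor has root Ab; the chord is Ab-C-Eb.
The figure 6 means first inversion — the third is in the bass.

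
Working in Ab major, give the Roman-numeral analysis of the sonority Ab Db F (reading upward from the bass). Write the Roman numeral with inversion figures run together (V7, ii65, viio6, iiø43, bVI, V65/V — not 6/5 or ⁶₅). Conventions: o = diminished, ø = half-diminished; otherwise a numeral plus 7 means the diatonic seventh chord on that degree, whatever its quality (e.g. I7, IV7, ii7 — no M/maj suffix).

The pitches Db-F-Ab form a major triad rooted on Db.
In Ab major, Db is the subdominant; the diatonic major triad there is IV.
With Ab in the bass the chord is in second inversion, so the figured bass is 64.

IV64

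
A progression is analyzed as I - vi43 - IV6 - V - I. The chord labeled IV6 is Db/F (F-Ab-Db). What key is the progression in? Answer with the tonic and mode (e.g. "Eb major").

Ab major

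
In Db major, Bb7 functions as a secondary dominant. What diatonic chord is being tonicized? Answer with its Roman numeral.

The chord is a dominant seventh chord on Bb.
A dominant resolves down a perfect fifth: Bb → Eb. In Db major, Eb is scale degree 2, i.e. ii.

ii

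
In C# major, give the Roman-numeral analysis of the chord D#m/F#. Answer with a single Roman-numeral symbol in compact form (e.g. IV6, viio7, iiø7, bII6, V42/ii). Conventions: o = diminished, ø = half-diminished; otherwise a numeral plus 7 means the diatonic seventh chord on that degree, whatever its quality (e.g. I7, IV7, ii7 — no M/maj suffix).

ii6

Stacked in thirds the chord is D#-F#-A#: a minor triad on D#.
D# is scale degree 2 in C# major, and a minor triad on that degree is written ii.
With F# in the bass the chord is in first inversion, so the figured bass is 6.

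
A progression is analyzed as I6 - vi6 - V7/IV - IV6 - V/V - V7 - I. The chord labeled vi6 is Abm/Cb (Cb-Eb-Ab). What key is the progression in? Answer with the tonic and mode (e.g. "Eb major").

vi6 is given as Cb-Eb-Ab — a minor triad with root Ab.
If Ab is scale degree 6 and the mode makes that degree carry a minor triad, the tonic is Cb and the mode is major.

Cb major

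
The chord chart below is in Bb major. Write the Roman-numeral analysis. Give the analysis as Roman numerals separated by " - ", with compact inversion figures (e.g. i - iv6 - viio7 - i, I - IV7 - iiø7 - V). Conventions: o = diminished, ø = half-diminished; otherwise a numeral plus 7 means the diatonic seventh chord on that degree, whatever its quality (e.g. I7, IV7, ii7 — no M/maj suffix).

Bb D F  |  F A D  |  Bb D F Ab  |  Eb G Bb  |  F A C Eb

Bb-D-F: root Bb is the tonic; major triad there is I.
F-A-D has root D, degree 3 in Bb major, so iii6.
Bb-D-F-Ab is the secondary dominant of IV (dominant seventh chord on Bb): V7/IV.
Eb-G-Bb: root Eb is the subdominant; major triad there is IV.
F-A-C-Eb: dominant seventh chord on F = scale degree 5 → V7.

I - iii6 - V7/IV - IV - V7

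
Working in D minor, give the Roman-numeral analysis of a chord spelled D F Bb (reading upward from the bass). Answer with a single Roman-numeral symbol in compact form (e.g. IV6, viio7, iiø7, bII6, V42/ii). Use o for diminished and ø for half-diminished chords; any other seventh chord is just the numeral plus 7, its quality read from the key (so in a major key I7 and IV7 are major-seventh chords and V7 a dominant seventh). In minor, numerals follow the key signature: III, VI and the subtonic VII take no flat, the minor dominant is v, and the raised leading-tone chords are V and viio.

VI6

The pitches Bb-D-F form a major triad rooted on Bb.
Bb is scale degree 6 in D minor, and a major triad on that degree is written VI.
With D in the bass the chord is in first inversion, so the figured bass is 6.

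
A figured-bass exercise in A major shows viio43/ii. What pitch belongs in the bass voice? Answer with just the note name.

E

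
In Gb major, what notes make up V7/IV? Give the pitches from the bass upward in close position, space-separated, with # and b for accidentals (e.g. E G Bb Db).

V7/IV is a secondary dominant — the dominant seventh of IV. IV in Gb major is Cb, so the applied chord's root is Gb, a perfect fifth above.
Building a dominant seventh chord on Gb gives Gb-Bb-Db-Fb.

Gb Bb Db Fb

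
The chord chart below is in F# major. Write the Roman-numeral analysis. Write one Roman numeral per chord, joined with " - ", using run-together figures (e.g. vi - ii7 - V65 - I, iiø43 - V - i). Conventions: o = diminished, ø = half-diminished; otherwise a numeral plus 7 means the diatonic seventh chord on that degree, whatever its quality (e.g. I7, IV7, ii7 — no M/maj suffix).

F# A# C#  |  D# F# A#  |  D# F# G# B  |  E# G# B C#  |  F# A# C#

I - vi - ii43 - V65 - I

F#-A#-C#: root F# is the tonic; major triad there is I.
D#-F#-A#: minor triad on D# = scale degree 6 → vi.
D#-F#-G#-B: root G# is the supertonic; minor seventh chord there is ii43.
E#-G#-B-C#: root C# is the dominant; dominant seventh chord there is V65.
F#-A#-C#: major triad on F# = scale degree 1 → I.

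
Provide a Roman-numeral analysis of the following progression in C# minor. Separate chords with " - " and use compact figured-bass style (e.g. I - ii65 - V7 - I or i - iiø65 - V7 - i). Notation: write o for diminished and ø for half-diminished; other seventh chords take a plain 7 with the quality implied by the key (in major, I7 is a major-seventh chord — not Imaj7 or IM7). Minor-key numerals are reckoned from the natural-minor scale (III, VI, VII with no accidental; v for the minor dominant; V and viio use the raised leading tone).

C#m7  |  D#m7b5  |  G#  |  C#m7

C#m7: minor seventh chord on C# = scale degree 1 → i7.
D#m7b5: half-diminished seventh chord on D# = scale degree 2 → iiø7.
G# has root G#, degree 5 in C# minor, so V.
C#m7 has root C#, degree 1 in C# minor, so i7.

i7 - iiø7 - V - i7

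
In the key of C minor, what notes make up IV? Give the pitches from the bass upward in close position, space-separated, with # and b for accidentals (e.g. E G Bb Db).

F A C

Scale degree 4 in C minor is F; here the chord built on it is altered to a major triad. IV is the major subdominant, borrowed from the parallel major.
So the chord is F-A-C.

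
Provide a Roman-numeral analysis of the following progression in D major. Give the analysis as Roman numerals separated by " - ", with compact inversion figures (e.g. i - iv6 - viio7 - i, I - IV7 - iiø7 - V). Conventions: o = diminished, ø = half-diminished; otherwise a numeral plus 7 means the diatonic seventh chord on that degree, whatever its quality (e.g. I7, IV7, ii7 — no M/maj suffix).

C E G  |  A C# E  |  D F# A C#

bVII - V - I7

C-E-G: major triad on C — chromatic; bVII (borrowed from the parallel minor).
A-C#-E: root A is the dominant; major triad there is V.
D-F#-A-C#: root D is the tonic; major seventh chord there is I7.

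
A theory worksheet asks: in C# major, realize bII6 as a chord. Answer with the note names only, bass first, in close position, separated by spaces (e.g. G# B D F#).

F# A D

bII6 is the Neapolitan sixth — a major triad on the lowered second degree, here in its customary first inversion. In C# major that root is D.
So the chord is D-F#-A, a major triad.
With the 6 figure the chord is in first inversion; from the bass F# upward in close position it reads F#-A-D.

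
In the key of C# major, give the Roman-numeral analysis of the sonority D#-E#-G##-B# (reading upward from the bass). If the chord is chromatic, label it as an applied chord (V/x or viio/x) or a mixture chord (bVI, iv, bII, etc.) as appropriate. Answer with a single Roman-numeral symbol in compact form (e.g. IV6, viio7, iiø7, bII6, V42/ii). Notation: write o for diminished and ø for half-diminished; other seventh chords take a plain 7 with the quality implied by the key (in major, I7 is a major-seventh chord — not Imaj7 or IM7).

Stacked in thirds the chord is E#-G##-B#-D#: a dominant seventh chord on E#.
E# is not a diatonic chord root with this quality in C# major, but it lies a perfect fifth above A# (vi), so the chord functions as an applied dominant of vi.
With D# in the bass the chord is in third inversion, so the figured bass is 42.

V42/vi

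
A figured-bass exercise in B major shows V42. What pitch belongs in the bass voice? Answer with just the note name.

V in B major has root F#; the chord is F#-A#-C#-E.
The figure 42 means third inversion — the seventh is in the bass.

E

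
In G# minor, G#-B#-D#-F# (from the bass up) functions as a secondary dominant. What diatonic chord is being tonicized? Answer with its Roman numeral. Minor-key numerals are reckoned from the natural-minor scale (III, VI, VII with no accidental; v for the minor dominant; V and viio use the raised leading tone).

The chord is a dominant seventh chord on G#.
A dominant resolves down a perfect fifth: G# → C#. In G# minor, C# is scale degree 4, i.e. iv.

iv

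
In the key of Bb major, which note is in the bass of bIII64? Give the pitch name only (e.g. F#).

Ab

bIII in Bb major has root Db; the chord is Db-F-Ab.
The figure 64 means second inversion — the fifth is in the bass.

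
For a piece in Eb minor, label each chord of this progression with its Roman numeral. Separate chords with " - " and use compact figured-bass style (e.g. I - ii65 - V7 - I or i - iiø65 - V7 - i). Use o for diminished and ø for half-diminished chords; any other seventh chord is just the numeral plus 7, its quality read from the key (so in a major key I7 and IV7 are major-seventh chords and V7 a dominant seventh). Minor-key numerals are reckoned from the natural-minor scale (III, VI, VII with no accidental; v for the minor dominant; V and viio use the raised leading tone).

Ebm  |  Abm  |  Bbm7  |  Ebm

Ebm: minor triad on Eb = scale degree 1 → i.
Abm has root Ab, degree 4 in Eb minor, so iv.
Bbm7: root Bb is the dominant; minor seventh chord there is v7.
Ebm: minor triad on Eb = scale degree 1 → i.

i - iv - v7 - i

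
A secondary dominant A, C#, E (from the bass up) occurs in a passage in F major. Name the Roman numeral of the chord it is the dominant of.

vi

The chord is a major triad on A.
A dominant resolves down a perfect fifth: A → D. In F major, D is scale degree 6, i.e. vi.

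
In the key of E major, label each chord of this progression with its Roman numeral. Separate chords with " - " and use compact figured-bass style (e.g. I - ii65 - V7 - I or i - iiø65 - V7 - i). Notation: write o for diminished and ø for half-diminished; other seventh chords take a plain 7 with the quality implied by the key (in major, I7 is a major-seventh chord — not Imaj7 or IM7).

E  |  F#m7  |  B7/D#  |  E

E has root E, degree 1 in E major, so I.
F#m7: minor seventh chord on F# = scale degree 2 → ii7.
B7/D#: dominant seventh chord on B = scale degree 5 → V65.
E: root E is the tonic; major triad there is I.

I - ii7 - V65 - I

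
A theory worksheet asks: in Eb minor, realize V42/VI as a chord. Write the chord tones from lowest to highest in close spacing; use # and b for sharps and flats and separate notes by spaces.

Fb Gb Bb Db

The slash means an applied dominant: we want the dominant of VI. In Eb minor, VI is Cb major, and its dominant is built on Gb.
Building a dominant seventh chord on Gb gives Gb-Bb-Db-Fb.
With the 42 figure the chord is in third inversion; from the bass Fb upward in close position it reads Fb-Gb-Bb-Db.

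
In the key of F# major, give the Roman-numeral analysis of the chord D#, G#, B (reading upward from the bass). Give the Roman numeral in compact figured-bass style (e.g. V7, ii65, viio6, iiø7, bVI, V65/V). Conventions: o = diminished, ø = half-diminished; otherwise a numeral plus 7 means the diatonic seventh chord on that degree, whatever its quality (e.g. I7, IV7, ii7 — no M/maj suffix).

Stacked in thirds the chord is G#-B-D#: a minor triad on G#.
G# is scale degree 2 in F# major, and a minor triad on that degree is written ii.
With D# in the bass the chord is in second inversion, so the figured bass is 64.

ii64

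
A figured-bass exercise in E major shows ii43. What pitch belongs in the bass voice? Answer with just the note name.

ii in E major has root F#; the chord is F#-A-C#-E.
The figure 43 means second inversion — the fifth is in the bass.

C#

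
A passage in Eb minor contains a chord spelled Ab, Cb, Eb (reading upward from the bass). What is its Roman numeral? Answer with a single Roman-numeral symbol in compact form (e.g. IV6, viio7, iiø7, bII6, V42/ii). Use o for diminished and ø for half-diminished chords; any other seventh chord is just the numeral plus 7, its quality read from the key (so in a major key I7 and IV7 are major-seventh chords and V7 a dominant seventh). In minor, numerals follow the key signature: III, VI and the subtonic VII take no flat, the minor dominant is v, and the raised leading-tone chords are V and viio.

Stacked in thirds the chord is Ab-Cb-Eb: a minor triad on Ab.
Ab is scale degree 4 in Eb minor, and a minor triad on that degree is written iv.

iv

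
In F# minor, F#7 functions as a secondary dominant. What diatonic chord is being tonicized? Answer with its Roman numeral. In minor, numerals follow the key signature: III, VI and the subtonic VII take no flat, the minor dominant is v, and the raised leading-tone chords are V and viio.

iv

The chord is a dominant seventh chord on F#.
A dominant resolves down a perfect fifth: F# → B. In F# minor, B is scale degree 4, i.e. iv.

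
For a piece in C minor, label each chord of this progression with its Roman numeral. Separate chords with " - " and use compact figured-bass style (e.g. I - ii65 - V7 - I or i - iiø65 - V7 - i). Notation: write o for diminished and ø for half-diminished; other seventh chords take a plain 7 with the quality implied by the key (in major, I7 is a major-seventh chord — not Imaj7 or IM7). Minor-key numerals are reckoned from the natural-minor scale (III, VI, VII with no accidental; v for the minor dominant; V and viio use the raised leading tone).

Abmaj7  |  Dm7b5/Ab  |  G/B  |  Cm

VI7 - iiø43 - V6 - i

Abmaj7 has root Ab, degree 6 in C minor, so VI7.
Dm7b5/Ab: root D is the supertonic; half-diminished seventh chord there is iiø43.
G/B: root G is the dominant; major triad there is V6.
Cm has root C, degree 1 in C minor, so i.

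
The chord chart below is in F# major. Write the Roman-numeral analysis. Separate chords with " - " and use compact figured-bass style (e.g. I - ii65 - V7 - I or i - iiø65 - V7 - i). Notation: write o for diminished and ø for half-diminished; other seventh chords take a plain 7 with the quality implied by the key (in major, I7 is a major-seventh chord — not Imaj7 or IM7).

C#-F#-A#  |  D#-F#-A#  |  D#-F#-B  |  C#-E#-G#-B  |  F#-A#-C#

C#-F#-A#: root F# is the tonic; major triad there is I64.
D#-F#-A#: root D# is the submediant; minor triad there is vi.
D#-F#-B: major triad on B = scale degree 4 → IV6.
C#-E#-G#-B: dominant seventh chord on C# = scale degree 5 → V7.
F#-A#-C#: root F# is the tonic; major triad there is I.

I64 - vi - IV6 - V7 - I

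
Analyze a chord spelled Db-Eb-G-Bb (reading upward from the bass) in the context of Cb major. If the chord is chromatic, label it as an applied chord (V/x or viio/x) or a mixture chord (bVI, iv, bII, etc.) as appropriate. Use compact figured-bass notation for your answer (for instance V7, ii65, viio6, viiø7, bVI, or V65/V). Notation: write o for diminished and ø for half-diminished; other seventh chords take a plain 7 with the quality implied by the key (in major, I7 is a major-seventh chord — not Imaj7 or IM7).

The pitches Eb-G-Bb-Db form a dominant seventh chord rooted on Eb.
Eb is not a diatonic chord root with this quality in Cb major, but it lies a perfect fifth above Ab (vi), so the chord functions as an applied dominant of vi.
With Db in the bass the chord is in third inversion, so the figured bass is 42.

V42/vi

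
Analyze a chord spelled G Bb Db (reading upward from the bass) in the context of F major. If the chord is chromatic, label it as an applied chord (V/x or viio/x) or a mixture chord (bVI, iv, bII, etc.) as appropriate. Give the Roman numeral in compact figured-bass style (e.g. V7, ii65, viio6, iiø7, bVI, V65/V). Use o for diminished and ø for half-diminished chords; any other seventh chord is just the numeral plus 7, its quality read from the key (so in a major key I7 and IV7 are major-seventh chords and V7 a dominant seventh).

iio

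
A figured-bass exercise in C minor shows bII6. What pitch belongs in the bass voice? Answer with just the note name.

F

bII in C minor has root Db; the chord is Db-F-Ab.
The figure 6 means first inversion — the third is in the bass.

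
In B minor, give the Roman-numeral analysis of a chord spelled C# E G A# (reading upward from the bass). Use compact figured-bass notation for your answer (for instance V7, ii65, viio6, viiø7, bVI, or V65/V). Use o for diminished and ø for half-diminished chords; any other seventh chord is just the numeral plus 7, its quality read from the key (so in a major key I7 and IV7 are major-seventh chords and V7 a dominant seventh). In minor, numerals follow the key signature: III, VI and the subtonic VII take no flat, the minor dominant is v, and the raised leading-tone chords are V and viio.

Stacked in thirds the chord is A#-C#-E-G: a fully diminished seventh chord on A#.
In B minor, A# is the leading tone; the diatonic fully diminished seventh chord there is viio7.
With C# in the bass the chord is in first inversion, so the figured bass is 65.

viio65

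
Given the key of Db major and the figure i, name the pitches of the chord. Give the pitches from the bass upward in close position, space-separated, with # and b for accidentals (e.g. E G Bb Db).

Db Fb Ab

Scale degree 1 in Db major is Db; here the chord built on it is altered to a minor triad. i is the minor tonic, borrowed from the parallel minor.
So the chord is Db-Fb-Ab.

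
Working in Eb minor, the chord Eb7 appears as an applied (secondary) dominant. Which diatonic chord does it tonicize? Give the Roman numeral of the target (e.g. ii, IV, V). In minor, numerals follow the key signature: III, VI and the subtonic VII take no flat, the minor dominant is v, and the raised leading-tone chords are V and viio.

The chord is a dominant seventh chord on Eb.
A dominant resolves down a perfect fifth: Eb → Ab. In Eb minor, Ab is scale degree 4, i.e. iv.

iv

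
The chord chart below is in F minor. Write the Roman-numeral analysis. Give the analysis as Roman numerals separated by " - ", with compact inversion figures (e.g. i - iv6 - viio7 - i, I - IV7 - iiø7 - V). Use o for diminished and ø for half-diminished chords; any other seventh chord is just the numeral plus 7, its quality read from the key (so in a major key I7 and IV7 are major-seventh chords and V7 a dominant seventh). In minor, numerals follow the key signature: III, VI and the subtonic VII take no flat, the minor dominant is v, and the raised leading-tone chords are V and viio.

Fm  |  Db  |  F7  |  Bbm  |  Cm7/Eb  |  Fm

Fm has root F, degree 1 in F minor, so i.
Db: root Db is the submediant; major triad there is VI.
F7: chromatic; F is V of iv, so V7/iv.
Bbm has root Bb, degree 4 in F minor, so iv.
Cm7/Eb: minor seventh chord on C = scale degree 5 → v65.
Fm: root F is the tonic; minor triad there is i.

i - VI - V7/iv - iv - v65 - i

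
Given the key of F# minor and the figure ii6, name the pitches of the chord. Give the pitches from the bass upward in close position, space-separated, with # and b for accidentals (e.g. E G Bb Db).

Scale degree 2 in F# minor is G#; here the chord built on it is altered to a minor triad. ii6 is the minor supertonic, borrowed from the parallel major (the Dorian ii).
So the chord is G#-B-D#, a minor triad.
The figured bass 6 indicates first inversion, placing the third (B) in the bass: B-D#-G#.

B D# G#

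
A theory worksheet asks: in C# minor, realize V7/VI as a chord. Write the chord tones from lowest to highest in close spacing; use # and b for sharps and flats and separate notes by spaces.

E G# B D

V7/VI is a secondary dominant — the dominant seventh of VI. VI in C# minor is A, so the applied chord's root is E, a perfect fifth above.
Building a dominant seventh chord on E gives E-G#-B-D.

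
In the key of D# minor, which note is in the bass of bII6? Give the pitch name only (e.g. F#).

G#

bII in D# minor has root E; the chord is E-G#-B.
The figure 6 means first inversion — the third is in the bass.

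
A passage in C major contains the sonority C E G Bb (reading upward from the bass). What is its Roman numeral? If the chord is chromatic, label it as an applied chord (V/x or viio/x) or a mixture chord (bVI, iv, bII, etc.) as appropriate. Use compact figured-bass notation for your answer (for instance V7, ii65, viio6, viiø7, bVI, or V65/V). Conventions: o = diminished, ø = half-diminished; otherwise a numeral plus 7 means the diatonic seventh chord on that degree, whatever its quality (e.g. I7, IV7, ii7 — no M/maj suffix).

V7/IV

The pitches C-E-G-Bb form a dominant seventh chord rooted on C.
C is not a diatonic chord root with this quality in C major, but it lies a perfect fifth above F (IV), so the chord functions as an applied dominant of IV.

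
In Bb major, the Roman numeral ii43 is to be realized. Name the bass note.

G

ii in Bb major has root C; the chord is C-Eb-G-Bb.
The figure 43 means second inversion — the fifth is in the bass.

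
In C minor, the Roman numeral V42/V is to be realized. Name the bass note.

C

The applied chord V42/V is rooted on D: D-F#-A-C.
The figure 42 means third inversion — the seventh is in the bass.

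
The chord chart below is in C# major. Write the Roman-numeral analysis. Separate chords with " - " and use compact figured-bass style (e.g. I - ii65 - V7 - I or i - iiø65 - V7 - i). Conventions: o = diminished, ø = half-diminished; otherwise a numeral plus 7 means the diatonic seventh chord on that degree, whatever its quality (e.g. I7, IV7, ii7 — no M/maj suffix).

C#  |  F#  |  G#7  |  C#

C#: root C# is the tonic; major triad there is I.
F#: major triad on F# = scale degree 4 → IV.
G#7: dominant seventh chord on G# = scale degree 5 → V7.
C#: major triad on C# = scale degree 1 → I.

I - IV - V7 - I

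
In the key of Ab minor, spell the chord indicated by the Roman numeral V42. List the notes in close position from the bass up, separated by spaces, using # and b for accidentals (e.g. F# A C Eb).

In Ab minor, scale degree 5 is Eb. The dominant is major (leading tone raised), so V is a dominant seventh chord.
That chord is spelled Eb-G-Bb-Db.
With the 42 figure the chord is in third inversion; from the bass Db upward in close position it reads Db-Eb-G-Bb.

Db Eb G Bb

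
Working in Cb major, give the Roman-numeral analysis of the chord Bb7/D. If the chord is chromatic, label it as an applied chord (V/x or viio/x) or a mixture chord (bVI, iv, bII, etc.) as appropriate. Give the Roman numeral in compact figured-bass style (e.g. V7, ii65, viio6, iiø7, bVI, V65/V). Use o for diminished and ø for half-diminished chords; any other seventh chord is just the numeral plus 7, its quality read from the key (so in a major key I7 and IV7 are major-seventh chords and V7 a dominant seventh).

The pitches Bb-D-F-Ab form a dominant seventh chord rooted on Bb.
Bb is not a diatonic chord root with this quality in Cb major, but it lies a perfect fifth above Eb (iii), so the chord functions as an applied dominant of iii.
With D in the bass the chord is in first inversion, so the figured bass is 65.

V65/iii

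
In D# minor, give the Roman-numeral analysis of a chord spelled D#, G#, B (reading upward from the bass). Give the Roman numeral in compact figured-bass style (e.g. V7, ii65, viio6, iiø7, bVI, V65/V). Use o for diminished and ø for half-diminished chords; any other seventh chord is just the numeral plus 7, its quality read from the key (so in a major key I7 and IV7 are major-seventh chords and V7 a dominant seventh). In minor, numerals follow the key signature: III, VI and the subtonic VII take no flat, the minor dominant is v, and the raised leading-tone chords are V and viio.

iv64

The pitches G#-B-D# form a minor triad rooted on G#.
In D# minor, G# is the subdominant; the diatonic minor triad there is iv.
With D# in the bass the chord is in second inversion, so the figured bass is 64.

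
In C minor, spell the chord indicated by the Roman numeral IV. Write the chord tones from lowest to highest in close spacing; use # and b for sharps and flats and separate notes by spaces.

F A C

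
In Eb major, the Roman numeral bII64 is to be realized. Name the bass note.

bII in Eb major has root Fb; the chord is Fb-Ab-Cb.
The figure 64 means second inversion — the fifth is in the bass.

Cb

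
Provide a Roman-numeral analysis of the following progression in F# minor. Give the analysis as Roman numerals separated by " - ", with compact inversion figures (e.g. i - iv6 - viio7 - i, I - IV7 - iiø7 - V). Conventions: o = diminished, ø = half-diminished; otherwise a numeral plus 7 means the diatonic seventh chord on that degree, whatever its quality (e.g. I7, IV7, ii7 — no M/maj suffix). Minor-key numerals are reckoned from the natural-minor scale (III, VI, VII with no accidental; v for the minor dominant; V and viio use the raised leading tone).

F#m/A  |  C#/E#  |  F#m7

i6 - V6 - i7

F#m/A: root F# is the tonic; minor triad there is i6.
C#/E#: root C# is the dominant; major triad there is V6.
F#m7 has root F#, degree 1 in F# minor, so i7.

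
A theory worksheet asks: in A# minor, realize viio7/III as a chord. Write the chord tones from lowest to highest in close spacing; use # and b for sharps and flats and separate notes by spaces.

The slash marks an applied leading-tone chord: viio of III. In A# minor, III is C#, so the leading tone to it is B#, a half step below.
Building a fully diminished seventh chord on B# gives B#-D#-F#-A.

B# D# F# A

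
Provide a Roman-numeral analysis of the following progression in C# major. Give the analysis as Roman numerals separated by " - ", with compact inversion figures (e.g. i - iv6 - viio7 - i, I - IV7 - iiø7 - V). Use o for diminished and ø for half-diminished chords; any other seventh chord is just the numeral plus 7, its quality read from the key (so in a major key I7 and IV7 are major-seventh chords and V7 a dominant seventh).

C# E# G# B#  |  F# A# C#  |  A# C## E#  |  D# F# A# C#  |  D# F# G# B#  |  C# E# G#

I7 - IV - V/ii - ii7 - V43 - I

C#-E#-G#-B#: root C# is the tonic; major seventh chord there is I7.
F#-A#-C#: root F# is the subdominant; major triad there is IV.
A#-C##-E# is the secondary dominant of ii (major triad on A#): V/ii.
D#-F#-A#-C#: root D# is the supertonic; minor seventh chord there is ii7.
D#-F#-G#-B# has root G#, degree 5 in C# major, so V43.
C#-E#-G# has root C#, degree 1 in C# major, so I.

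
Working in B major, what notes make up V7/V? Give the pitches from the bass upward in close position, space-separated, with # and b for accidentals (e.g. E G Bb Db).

C# E# G# B

The slash means an applied dominant: we want the dominant of V. In B major, V is F# major, and its dominant is built on C#.
Building a dominant seventh chord on C# gives C#-E#-G#-B.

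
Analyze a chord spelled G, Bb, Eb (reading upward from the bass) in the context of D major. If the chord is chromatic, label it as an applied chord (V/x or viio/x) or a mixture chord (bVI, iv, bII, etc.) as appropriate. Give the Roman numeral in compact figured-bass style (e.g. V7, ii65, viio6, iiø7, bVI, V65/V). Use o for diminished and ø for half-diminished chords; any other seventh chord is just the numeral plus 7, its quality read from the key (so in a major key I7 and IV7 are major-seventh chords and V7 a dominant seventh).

The pitches Eb-G-Bb form a major triad rooted on Eb.
Eb is the lowered second degree of D major (diatonic 2 would be E). This is the Neapolitan sixth — a major triad on the lowered second degree, here in its customary first inversion.
With G in the bass the chord is in first inversion, so the figured bass is 6.

bII6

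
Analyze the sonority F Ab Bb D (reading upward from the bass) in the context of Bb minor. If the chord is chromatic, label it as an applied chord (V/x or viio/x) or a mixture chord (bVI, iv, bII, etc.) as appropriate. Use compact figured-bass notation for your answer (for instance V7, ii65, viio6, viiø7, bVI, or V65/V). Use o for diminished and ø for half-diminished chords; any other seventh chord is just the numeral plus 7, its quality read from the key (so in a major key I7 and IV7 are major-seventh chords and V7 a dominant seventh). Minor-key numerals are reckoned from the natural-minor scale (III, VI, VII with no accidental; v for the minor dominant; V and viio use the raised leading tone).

V43/iv

The pitches Bb-D-F-Ab form a dominant seventh chord rooted on Bb.
Bb is not a diatonic chord root with this quality in Bb minor, but it lies a perfect fifth above Eb (iv), so the chord functions as an applied dominant of iv.
With F in the bass the chord is in second inversion, so the figured bass is 43.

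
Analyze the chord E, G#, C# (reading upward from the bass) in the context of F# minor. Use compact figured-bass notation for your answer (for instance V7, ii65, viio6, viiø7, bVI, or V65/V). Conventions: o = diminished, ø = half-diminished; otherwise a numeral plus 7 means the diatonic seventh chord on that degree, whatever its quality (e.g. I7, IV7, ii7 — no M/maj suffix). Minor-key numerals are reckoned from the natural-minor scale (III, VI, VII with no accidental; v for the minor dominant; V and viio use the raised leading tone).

v6

Stacked in thirds the chord is C#-E-G#: a minor triad on C#.
C# is scale degree 5 in F# minor, and a minor triad on that degree is written v.
With E in the bass the chord is in first inversion, so the figured bass is 6.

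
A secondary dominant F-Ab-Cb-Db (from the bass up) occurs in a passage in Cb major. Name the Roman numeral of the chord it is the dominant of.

V

The chord is a dominant seventh chord on Db.
A dominant resolves down a perfect fifth: Db → Gb. In Cb major, Gb is scale degree 5, i.e. V.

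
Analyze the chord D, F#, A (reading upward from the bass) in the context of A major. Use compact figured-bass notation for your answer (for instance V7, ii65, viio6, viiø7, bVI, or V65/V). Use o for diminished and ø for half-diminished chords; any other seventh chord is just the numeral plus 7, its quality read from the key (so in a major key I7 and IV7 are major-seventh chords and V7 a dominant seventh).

The pitches D-F#-A form a major triad rooted on D.
In A major, D is the subdominant; the diatonic major triad there is IV.

IV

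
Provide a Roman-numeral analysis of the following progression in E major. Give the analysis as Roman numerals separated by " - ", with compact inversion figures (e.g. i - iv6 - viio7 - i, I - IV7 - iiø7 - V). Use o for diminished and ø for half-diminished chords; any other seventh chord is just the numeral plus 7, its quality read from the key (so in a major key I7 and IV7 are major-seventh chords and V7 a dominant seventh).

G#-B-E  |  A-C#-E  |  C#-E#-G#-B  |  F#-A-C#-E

G#-B-E has root E, degree 1 in E major, so I6.
A-C#-E: major triad on A = scale degree 4 → IV.
C#-E#-G#-B: chromatic; C# is V of ii, so V7/ii.
F#-A-C#-E: minor seventh chord on F# = scale degree 2 → ii7.

I6 - IV - V7/ii - ii7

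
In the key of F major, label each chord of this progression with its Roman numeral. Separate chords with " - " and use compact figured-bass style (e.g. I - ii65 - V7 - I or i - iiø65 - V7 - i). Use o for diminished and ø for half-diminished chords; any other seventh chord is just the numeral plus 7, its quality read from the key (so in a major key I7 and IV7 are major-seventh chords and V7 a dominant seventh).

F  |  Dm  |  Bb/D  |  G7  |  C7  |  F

F: major triad on F = scale degree 1 → I.
Dm: minor triad on D = scale degree 6 → vi.
Bb/D: major triad on Bb = scale degree 4 → IV6.
G7: chromatic; G is V of V, so V7/V.
C7: dominant seventh chord on C = scale degree 5 → V7.
F: root F is the tonic; major triad there is I.

I - vi - IV6 - V7/V - V7 - I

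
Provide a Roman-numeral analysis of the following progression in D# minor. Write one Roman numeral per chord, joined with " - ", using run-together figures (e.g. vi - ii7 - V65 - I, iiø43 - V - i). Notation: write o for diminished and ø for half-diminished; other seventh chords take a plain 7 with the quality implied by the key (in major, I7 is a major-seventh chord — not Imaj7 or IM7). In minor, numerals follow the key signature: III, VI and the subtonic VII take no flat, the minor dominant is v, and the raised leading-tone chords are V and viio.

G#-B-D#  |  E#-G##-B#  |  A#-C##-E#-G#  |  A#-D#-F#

iv - V/V - V7 - i64

G#-B-D#: minor triad on G# = scale degree 4 → iv.
E#-G##-B#: chromatic; E# is V of V, so V/V.
A#-C##-E#-G#: root A# is the dominant; dominant seventh chord there is V7.
A#-D#-F#: minor triad on D# = scale degree 1 → i64.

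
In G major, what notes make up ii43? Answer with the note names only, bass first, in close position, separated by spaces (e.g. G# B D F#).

In G major, scale degree 2 is A, and the diatonic chord built there is a minor seventh chord.
Stacking thirds from A gives A-C-E-G.
With the 43 figure the chord is in second inversion; from the bass E upward in close position it reads E-G-A-C.

E G A C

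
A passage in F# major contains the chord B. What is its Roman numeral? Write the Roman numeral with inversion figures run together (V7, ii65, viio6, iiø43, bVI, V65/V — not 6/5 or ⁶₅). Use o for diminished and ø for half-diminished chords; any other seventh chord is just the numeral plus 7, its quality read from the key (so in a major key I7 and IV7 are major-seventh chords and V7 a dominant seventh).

Stacked in thirds the chord is B-D#-F#: a major triad on B.
In F# major, B is the subdominant; the diatonic major triad there is IV.

IV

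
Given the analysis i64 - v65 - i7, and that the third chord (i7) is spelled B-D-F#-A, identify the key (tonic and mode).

B minor

The chord Bm7 is a minor seventh chord rooted on B; its label is i7.
If B is scale degree 1 and the mode makes that degree carry a minor seventh chord, the tonic is B and the mode is minor.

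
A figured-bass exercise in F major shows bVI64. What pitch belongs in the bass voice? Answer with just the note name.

Ab

bVI in F major has root Db; the chord is Db-F-Ab.
The figure 64 means second inversion — the fifth is in the bass.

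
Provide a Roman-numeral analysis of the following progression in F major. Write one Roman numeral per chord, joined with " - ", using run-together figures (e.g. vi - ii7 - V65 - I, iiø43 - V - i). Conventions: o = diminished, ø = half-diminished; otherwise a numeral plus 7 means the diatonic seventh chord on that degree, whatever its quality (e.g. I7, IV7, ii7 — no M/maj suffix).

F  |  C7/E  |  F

F has root F, degree 1 in F major, so I.
C7/E has root C, degree 5 in F major, so V65.
F has root F, degree 1 in F major, so I.

I - V65 - I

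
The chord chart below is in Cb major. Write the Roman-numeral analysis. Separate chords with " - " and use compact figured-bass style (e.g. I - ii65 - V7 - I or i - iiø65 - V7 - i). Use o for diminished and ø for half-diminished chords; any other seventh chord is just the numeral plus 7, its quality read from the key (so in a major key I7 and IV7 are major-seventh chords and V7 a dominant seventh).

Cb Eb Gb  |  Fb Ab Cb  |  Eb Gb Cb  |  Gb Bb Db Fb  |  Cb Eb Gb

Cb-Eb-Gb has root Cb, degree 1 in Cb major, so I.
Fb-Ab-Cb: major triad on Fb = scale degree 4 → IV.
Eb-Gb-Cb: major triad on Cb = scale degree 1 → I6.
Gb-Bb-Db-Fb: root Gb is the dominant; dominant seventh chord there is V7.
Cb-Eb-Gb has root Cb, degree 1 in Cb major, so I.

I - IV - I6 - V7 - I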